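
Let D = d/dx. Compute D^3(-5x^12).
- 6600 x^{9}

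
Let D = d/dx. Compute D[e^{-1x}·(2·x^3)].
2 x^{2} \left(3 - x\right) e^{- x}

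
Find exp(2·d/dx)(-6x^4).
- 6 x^{4} - 48 x^{3} - 144 x^{2} - 192 x - 96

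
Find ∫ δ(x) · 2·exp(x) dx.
2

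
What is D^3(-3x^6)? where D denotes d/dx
- 360 x^{3}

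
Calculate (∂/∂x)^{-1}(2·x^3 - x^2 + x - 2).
\frac{x^{4}}{2} - \frac{x^{3}}{3} + \frac{x^{2}}{2} - 2 x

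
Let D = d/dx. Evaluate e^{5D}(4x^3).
4 x^{3} + 60 x^{2} + 300 x + 500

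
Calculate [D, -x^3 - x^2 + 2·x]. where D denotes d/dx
- 3 x^{2} - 2 x + 2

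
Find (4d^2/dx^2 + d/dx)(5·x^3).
15 x \left(x + 8\right)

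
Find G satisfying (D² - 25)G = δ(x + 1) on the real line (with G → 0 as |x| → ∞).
-\frac{e^{-5|x + 1|}}{10}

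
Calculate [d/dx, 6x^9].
54 x^{8}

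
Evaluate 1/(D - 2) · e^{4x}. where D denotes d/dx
\frac{e^{4 x}}{2}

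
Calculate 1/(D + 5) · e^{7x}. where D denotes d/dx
\frac{e^{7 x}}{12}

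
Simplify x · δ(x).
0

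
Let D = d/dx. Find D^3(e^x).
e^{x}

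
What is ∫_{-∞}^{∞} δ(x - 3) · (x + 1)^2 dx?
16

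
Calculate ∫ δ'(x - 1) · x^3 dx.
-3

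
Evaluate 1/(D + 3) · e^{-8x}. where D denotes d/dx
- \frac{e^{- 8 x}}{5}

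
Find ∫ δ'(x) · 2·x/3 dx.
- \frac{2}{3}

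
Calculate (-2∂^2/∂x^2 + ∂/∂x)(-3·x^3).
9 x \left(4 - x\right)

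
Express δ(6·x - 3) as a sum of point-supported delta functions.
\frac{\delta(x - 1/2)}{6}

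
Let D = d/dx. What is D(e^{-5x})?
- 5 e^{- 5 x}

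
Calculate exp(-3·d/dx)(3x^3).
3 x^{3} - 27 x^{2} + 81 x - 81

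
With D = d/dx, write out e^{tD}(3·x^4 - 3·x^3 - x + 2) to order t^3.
t^{3} \left(12 x - 3\right) + 9 t^{2} x \left(2 x - 1\right) - t \left(- 12 x^{3} + 9 x^{2} + 1\right) + 3 x^{4} - 3 x^{3} - x + 2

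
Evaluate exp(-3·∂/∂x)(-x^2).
- x^{2} + 6 x - 9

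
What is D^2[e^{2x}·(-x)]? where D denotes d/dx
4 \left(- x - 1\right) e^{2 x}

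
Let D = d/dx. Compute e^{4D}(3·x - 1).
3 x + 11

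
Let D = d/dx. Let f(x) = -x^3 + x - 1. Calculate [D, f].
1 - 3 x^{2}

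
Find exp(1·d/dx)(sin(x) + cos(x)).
\sqrt{2} \sin{\left(x + \frac{\pi}{4} + 1 \right)}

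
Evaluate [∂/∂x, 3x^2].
6 x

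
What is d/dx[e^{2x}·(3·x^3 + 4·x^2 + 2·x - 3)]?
\left(6 x^{3} + 17 x^{2} + 12 x - 4\right) e^{2 x}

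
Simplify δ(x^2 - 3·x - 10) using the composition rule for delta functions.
\frac{\delta(x - 5) + \delta(x + 2)}{7}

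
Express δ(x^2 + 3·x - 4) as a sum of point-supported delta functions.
\frac{\delta(x + 4) + \delta(x - 1)}{5}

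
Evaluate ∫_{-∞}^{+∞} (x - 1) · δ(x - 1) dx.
0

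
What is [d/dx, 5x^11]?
55 x^{10}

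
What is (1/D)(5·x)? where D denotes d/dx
\frac{5 x^{2}}{2}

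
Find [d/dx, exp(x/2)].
\frac{e^{\frac{x}{2}}}{2}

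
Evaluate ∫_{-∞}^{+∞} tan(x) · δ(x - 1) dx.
\tan{\left(1 \right)}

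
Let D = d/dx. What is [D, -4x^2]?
- 8 x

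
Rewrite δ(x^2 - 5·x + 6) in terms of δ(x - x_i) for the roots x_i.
\frac{\delta(x - 3) + \delta(x - 2)}{1}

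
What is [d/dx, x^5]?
5 x^{4}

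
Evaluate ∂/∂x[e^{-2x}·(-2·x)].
2 \left(2 x - 1\right) e^{- 2 x}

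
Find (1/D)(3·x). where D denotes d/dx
\frac{3 x^{2}}{2}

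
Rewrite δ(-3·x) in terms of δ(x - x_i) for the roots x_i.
\frac{\delta(x)}{3}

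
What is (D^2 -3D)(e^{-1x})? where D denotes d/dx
4 e^{- x}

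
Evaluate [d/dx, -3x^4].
- 12 x^{3}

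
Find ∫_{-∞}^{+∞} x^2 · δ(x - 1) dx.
1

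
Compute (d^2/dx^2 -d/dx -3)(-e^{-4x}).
- 17 e^{- 4 x}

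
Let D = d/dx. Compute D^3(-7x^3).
-42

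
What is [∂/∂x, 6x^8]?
48 x^{7}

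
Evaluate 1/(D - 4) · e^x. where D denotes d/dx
- \frac{e^{x}}{3}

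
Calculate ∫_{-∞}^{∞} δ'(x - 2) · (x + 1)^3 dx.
-27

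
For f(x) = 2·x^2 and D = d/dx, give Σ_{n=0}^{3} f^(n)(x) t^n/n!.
2 t^{2} + 4 t x + 2 x^{2}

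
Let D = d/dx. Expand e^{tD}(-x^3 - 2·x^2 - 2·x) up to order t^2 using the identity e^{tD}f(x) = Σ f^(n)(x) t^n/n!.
- t^{2} \left(3 x + 2\right) - t \left(3 x^{2} + 4 x + 2\right) - x^{3} - 2 x^{2} - 2 x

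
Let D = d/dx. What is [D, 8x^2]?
16 x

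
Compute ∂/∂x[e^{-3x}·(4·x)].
4 \left(1 - 3 x\right) e^{- 3 x}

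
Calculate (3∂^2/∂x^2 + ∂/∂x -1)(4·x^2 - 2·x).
- 4 x^{2} + 10 x + 22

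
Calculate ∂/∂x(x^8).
8 x^{7}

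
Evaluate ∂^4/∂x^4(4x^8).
6720 x^{4}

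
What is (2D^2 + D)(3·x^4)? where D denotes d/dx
12 x^{2} \left(x + 6\right)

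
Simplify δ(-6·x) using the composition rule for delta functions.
\frac{\delta(x)}{6}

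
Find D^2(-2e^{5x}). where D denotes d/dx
- 50 e^{5 x}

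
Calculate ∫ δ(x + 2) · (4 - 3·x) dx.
10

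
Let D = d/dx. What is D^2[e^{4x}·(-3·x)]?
\left(- 48 x - 24\right) e^{4 x}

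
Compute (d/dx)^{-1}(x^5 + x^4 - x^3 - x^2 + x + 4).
\frac{x^{6}}{6} + \frac{x^{5}}{5} - \frac{x^{4}}{4} - \frac{x^{3}}{3} + \frac{x^{2}}{2} + 4 x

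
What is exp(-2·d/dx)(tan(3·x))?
\tan{\left(3 x - 6 \right)}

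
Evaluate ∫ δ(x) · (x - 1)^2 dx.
1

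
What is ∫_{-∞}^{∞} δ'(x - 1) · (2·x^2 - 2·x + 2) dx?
-2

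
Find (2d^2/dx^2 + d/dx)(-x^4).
4 x^{2} \left(- x - 6\right)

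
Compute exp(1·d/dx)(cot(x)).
\cot{\left(x + 1 \right)}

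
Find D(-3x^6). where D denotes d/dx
- 18 x^{5}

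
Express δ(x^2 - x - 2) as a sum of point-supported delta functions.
\frac{\delta(x + 1) + \delta(x - 2)}{3}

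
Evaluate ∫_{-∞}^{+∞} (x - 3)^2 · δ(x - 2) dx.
1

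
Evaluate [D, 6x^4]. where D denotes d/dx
24 x^{3}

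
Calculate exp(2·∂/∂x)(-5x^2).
- 5 x^{2} - 20 x - 20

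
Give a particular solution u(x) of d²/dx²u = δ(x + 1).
\frac{|x + 1|}{2}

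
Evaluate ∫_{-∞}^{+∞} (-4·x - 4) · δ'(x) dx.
4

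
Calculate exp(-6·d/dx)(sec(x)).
\sec{\left(x - 6 \right)}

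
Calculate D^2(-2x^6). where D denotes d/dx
- 60 x^{4}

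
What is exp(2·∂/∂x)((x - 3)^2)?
x^{2} - 2 x + 1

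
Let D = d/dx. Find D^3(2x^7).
420 x^{4}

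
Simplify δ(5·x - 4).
\frac{\delta(x - 4/5)}{5}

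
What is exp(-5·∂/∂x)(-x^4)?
- x^{4} + 20 x^{3} - 150 x^{2} + 500 x - 625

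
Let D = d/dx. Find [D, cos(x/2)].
- \frac{\sin{\left(\frac{x}{2} \right)}}{2}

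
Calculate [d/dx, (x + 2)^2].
2 x + 4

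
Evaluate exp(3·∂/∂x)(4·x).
4 x + 12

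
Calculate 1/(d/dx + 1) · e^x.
\frac{e^{x}}{2}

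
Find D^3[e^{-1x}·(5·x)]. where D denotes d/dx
5 \left(3 - x\right) e^{- x}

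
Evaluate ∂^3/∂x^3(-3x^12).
- 3960 x^{9}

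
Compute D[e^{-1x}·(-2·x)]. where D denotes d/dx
2 \left(x - 1\right) e^{- x}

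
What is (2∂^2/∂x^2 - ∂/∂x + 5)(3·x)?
15 x - 3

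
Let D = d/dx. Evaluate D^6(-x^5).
0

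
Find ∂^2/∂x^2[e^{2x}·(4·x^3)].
8 x \left(2 x^{2} + 6 x + 3\right) e^{2 x}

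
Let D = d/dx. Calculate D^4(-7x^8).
- 11760 x^{4}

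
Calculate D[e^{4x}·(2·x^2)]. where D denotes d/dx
4 x \left(2 x + 1\right) e^{4 x}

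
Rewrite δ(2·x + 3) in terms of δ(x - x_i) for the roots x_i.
\frac{\delta(x + 3/2)}{2}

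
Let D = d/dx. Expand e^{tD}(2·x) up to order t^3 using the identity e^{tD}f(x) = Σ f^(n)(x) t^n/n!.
2 t + 2 x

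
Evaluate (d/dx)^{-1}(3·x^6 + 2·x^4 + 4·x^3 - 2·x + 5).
\frac{3 x^{7}}{7} + \frac{2 x^{5}}{5} + x^{4} - x^{2} + 5 x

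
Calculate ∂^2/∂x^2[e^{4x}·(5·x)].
\left(80 x + 40\right) e^{4 x}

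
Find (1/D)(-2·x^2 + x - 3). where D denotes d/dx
- \frac{2 x^{3}}{3} + \frac{x^{2}}{2} - 3 x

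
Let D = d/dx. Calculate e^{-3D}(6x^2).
6 x^{2} - 36 x + 54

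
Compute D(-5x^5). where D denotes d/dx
- 25 x^{4}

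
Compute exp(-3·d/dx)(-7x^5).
- 7 x^{5} + 105 x^{4} - 630 x^{3} + 1890 x^{2} - 2835 x + 1701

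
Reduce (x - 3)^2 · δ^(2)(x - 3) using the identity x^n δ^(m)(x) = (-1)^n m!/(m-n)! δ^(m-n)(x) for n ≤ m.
2\delta(x - 3)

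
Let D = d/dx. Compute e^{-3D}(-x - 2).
1 - x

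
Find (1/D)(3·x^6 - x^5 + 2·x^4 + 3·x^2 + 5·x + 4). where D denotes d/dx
\frac{3 x^{7}}{7} - \frac{x^{6}}{6} + \frac{2 x^{5}}{5} + x^{3} + \frac{5 x^{2}}{2} + 4 x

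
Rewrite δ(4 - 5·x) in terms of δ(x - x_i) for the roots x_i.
\frac{\delta(x - 4/5)}{5}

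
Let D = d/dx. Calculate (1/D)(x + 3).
\frac{x^{2}}{2} + 3 x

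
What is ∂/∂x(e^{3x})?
3 e^{3 x}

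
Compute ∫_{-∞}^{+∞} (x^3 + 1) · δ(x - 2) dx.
9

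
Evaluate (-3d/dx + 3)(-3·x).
9 - 9 x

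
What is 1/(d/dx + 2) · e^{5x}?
\frac{e^{5 x}}{7}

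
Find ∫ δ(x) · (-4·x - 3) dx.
-3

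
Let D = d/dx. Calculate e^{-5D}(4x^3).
4 x^{3} - 60 x^{2} + 300 x - 500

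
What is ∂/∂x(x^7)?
7 x^{6}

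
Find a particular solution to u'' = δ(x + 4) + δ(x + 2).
\frac{|x + 4|}{2} + \frac{|x + 2|}{2}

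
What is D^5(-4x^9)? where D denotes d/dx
- 60480 x^{4}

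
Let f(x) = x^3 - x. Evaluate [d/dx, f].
3 x^{2} - 1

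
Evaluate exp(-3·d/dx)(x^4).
x^{4} - 12 x^{3} + 54 x^{2} - 108 x + 81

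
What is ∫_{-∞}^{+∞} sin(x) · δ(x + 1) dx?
- \sin{\left(1 \right)}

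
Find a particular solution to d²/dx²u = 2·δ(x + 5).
|x + 5|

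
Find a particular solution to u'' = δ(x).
\frac{|x|}{2}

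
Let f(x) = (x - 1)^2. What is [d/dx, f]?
2 x - 2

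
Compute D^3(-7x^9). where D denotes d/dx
- 3528 x^{6}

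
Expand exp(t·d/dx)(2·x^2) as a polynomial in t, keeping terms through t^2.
2 t^{2} + 4 t x + 2 x^{2}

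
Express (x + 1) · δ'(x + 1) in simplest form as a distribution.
-\delta(x + 1)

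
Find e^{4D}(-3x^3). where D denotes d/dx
- 3 x^{3} - 36 x^{2} - 144 x - 192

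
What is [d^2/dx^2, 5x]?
10\frac{d}{dx}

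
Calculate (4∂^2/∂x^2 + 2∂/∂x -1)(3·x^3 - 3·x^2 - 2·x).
- 3 x^{3} + 21 x^{2} + 62 x - 28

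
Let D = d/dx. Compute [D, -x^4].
- 4 x^{3}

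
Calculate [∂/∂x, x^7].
7 x^{6}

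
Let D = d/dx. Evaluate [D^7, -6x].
-42D^{6}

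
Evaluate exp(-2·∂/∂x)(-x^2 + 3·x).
- x^{2} + 7 x - 10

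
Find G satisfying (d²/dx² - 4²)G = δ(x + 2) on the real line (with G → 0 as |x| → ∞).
-\frac{e^{-4|x + 2|}}{8}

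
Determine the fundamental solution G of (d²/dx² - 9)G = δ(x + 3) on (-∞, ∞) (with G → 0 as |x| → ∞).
-\frac{e^{-3|x + 3|}}{6}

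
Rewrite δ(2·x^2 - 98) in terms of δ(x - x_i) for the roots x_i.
\frac{\delta(x - 7) + \delta(x + 7)}{28}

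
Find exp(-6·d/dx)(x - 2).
x - 8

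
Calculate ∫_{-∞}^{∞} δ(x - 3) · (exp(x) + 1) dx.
1 + e^{3}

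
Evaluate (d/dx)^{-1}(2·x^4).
\frac{2 x^{5}}{5}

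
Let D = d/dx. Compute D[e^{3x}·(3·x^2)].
3 x \left(3 x + 2\right) e^{3 x}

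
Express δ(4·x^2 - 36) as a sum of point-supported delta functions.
\frac{\delta(x - 3) + \delta(x + 3)}{24}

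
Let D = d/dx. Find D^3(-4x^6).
- 480 x^{3}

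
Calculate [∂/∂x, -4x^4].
- 16 x^{3}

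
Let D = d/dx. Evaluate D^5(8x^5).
960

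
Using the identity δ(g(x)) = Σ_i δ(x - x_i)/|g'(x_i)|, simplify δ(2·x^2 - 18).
\frac{\delta(x - 3) + \delta(x + 3)}{12}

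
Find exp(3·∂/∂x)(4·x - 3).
4 x + 9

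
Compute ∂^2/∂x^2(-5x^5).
- 100 x^{3}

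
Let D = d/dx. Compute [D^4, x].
4D^{3}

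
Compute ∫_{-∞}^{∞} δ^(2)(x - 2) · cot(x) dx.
\frac{2 \cot{\left(2 \right)}}{\sin^{2}{\left(2 \right)}}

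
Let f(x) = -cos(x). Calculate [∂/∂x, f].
\sin{\left(x \right)}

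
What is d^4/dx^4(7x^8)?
11760 x^{4}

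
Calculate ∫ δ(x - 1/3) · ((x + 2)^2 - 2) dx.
\frac{31}{9}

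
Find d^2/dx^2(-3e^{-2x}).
- 12 e^{- 2 x}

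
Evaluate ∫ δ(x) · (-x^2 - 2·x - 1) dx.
-1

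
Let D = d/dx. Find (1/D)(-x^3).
- \frac{x^{4}}{4}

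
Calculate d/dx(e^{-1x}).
- e^{- x}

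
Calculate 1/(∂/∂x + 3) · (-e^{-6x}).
\frac{e^{- 6 x}}{3}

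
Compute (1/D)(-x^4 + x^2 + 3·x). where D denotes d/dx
- \frac{x^{5}}{5} + \frac{x^{3}}{3} + \frac{3 x^{2}}{2}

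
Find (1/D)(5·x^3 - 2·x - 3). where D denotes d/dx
\frac{5 x^{4}}{4} - x^{2} - 3 x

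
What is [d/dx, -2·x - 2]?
-2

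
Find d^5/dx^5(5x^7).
12600 x^{2}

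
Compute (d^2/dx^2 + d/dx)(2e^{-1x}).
0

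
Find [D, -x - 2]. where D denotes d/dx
-1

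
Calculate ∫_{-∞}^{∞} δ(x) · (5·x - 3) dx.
-3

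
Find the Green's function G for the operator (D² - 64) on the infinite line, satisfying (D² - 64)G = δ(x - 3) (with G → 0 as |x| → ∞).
-\frac{e^{-8|x - 3|}}{16}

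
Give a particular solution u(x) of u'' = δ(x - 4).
\frac{|x - 4|}{2}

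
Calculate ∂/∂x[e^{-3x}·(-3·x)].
3 \left(3 x - 1\right) e^{- 3 x}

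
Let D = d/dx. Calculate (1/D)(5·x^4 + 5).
x^{5} + 5 x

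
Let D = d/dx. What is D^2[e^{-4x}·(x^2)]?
2 \left(8 x^{2} - 8 x + 1\right) e^{- 4 x}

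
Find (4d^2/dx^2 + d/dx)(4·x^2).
8 x + 32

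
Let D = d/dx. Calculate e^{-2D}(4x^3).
4 x^{3} - 24 x^{2} + 48 x - 32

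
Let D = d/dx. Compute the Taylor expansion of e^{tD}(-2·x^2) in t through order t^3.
- 2 t^{2} - 4 t x - 2 x^{2}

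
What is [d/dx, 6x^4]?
24 x^{3}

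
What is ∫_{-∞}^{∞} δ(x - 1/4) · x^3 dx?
\frac{1}{64}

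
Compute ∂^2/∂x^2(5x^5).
100 x^{3}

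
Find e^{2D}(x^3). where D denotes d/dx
x^{3} + 6 x^{2} + 12 x + 8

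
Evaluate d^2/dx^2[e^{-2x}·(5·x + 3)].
4 \left(5 x - 2\right) e^{- 2 x}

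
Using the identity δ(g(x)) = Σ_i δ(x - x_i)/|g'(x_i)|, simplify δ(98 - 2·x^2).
\frac{\delta(x - 7) + \delta(x + 7)}{28}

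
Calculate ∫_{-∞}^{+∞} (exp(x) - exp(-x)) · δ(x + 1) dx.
- 2 \sinh{\left(1 \right)}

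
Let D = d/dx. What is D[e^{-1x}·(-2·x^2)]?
2 x \left(x - 2\right) e^{- x}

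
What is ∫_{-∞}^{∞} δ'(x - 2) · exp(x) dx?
- e^{2}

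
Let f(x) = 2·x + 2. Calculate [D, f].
2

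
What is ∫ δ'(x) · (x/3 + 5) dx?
- \frac{1}{3}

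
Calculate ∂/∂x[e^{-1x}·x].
\left(1 - x\right) e^{- x}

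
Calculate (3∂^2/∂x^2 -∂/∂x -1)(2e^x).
2 e^{x}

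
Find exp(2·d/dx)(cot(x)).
\cot{\left(x + 2 \right)}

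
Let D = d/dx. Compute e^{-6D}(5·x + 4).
5 x - 26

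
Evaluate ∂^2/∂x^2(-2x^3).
- 12 x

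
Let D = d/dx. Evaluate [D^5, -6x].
-30D^{4}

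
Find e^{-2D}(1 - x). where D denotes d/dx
3 - x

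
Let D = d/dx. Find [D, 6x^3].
18 x^{2}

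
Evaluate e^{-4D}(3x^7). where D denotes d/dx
3 x^{7} - 84 x^{6} + 1008 x^{5} - 6720 x^{4} + 26880 x^{3} - 64512 x^{2} + 86016 x - 49152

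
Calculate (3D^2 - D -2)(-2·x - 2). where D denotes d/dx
4 x + 6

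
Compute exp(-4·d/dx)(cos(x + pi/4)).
\cos{\left(x - 4 + \frac{\pi}{4} \right)}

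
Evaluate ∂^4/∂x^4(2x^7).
1680 x^{3}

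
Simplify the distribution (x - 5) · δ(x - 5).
0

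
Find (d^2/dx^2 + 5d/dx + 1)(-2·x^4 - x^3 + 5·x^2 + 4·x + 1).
- 2 x^{4} - 41 x^{3} - 34 x^{2} + 48 x + 31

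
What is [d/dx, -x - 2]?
-1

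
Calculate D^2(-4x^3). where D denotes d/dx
- 24 x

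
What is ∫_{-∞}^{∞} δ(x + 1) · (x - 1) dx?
-2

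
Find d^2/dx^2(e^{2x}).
4 e^{2 x}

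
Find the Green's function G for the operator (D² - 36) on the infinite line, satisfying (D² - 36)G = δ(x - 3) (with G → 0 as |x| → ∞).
-\frac{e^{-6|x - 3|}}{12}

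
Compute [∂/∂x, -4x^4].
- 16 x^{3}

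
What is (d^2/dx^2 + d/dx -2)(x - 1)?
3 - 2 x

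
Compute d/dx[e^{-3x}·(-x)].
\left(3 x - 1\right) e^{- 3 x}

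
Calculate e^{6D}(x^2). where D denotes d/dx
x^{2} + 12 x + 36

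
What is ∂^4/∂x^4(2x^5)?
240 x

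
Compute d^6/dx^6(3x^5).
0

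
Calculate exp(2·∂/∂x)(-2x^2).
- 2 x^{2} - 8 x - 8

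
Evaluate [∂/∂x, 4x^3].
12 x^{2}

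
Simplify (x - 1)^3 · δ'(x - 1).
0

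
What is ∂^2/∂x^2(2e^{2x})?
8 e^{2 x}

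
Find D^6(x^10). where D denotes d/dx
151200 x^{4}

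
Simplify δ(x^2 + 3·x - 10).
\frac{\delta(x - 2) + \delta(x + 5)}{7}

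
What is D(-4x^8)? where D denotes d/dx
- 32 x^{7}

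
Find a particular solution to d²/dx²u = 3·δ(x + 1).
\frac{3|x + 1|}{2}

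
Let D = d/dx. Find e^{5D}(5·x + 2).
5 x + 27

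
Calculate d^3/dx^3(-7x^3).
-42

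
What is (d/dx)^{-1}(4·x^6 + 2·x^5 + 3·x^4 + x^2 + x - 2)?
\frac{4 x^{7}}{7} + \frac{x^{6}}{3} + \frac{3 x^{5}}{5} + \frac{x^{3}}{3} + \frac{x^{2}}{2} - 2 x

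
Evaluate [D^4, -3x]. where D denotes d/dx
-12D^{3}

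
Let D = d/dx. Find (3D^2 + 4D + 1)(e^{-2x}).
5 e^{- 2 x}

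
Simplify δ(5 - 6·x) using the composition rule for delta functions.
\frac{\delta(x - 5/6)}{6}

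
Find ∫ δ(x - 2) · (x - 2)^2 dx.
0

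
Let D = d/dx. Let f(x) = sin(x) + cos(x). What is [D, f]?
- \sin{\left(x \right)} + \cos{\left(x \right)}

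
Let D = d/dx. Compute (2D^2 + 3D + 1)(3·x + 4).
3 x + 13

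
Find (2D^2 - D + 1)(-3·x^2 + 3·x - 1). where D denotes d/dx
- 3 x^{2} + 9 x - 16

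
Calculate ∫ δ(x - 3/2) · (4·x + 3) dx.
9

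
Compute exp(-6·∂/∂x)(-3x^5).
- 3 x^{5} + 90 x^{4} - 1080 x^{3} + 6480 x^{2} - 19440 x + 23328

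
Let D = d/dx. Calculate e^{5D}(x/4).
\frac{x}{4} + \frac{5}{4}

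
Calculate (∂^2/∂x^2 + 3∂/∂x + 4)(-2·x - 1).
- 8 x - 10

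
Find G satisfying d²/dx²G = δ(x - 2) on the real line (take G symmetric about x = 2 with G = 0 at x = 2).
\frac{|x - 2|}{2}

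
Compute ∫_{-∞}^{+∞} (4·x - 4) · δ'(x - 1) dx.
-4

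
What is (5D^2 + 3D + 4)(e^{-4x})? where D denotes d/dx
72 e^{- 4 x}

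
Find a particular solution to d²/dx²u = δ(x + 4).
\frac{|x + 4|}{2}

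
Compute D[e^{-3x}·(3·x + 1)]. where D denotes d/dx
- 9 x e^{- 3 x}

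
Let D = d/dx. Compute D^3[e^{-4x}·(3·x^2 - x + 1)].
8 \left(- 24 x^{2} + 44 x - 23\right) e^{- 4 x}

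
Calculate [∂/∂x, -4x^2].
- 8 x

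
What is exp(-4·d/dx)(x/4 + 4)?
\frac{x}{4} + 3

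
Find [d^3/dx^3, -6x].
-18\frac{d^{2}}{dx^{2}}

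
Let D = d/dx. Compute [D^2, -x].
-2D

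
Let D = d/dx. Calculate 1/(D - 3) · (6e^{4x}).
6 e^{4 x}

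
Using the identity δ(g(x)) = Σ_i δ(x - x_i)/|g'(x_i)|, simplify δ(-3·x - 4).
\frac{\delta(x + 4/3)}{3}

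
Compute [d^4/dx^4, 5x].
20\frac{d^{3}}{dx^{3}}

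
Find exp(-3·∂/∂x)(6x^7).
6 x^{7} - 126 x^{6} + 1134 x^{5} - 5670 x^{4} + 17010 x^{3} - 30618 x^{2} + 30618 x - 13122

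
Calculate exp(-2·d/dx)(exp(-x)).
e^{2 - x}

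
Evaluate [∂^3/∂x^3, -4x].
-12\frac{d^{2}}{dx^{2}}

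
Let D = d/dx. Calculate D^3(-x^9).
- 504 x^{6}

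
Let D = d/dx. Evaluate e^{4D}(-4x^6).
- 4 x^{6} - 96 x^{5} - 960 x^{4} - 5120 x^{3} - 15360 x^{2} - 24576 x - 16384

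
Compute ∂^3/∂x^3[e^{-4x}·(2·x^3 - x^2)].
4 \left(- 32 x^{3} + 88 x^{2} - 60 x + 9\right) e^{- 4 x}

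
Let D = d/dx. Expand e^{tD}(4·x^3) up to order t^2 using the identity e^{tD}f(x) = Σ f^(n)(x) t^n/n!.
4 x \left(3 t^{2} + 3 t x + x^{2}\right)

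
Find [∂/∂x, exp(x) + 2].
e^{x}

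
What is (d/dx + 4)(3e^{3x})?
21 e^{3 x}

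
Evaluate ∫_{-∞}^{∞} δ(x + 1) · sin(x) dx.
- \sin{\left(1 \right)}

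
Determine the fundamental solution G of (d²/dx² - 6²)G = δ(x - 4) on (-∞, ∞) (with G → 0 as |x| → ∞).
-\frac{e^{-6|x - 4|}}{12}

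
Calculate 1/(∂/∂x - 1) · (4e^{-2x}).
- \frac{4 e^{- 2 x}}{3}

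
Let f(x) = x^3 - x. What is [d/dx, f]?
3 x^{2} - 1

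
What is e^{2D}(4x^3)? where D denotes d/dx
4 x^{3} + 24 x^{2} + 48 x + 32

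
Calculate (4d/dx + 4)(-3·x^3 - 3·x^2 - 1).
- 12 x^{3} - 48 x^{2} - 24 x - 4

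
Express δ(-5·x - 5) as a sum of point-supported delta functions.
\frac{\delta(x + 1)}{5}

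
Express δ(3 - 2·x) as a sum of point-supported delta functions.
\frac{\delta(x - 3/2)}{2}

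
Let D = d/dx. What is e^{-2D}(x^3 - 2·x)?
x^{3} - 6 x^{2} + 10 x - 4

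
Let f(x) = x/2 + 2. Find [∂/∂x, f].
\frac{1}{2}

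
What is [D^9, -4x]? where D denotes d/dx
-36D^{8}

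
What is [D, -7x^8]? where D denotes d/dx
- 56 x^{7}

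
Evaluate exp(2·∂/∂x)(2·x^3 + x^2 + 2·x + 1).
2 x^{3} + 13 x^{2} + 30 x + 25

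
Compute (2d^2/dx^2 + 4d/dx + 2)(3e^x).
24 e^{x}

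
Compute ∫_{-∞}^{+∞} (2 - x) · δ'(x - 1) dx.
1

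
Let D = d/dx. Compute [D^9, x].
9D^{8}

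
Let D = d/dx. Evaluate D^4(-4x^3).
0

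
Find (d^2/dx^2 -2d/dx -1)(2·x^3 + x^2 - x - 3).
- 2 x^{3} - 13 x^{2} + 9 x + 7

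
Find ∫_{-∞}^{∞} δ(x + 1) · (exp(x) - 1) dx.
-1 + e^{-1}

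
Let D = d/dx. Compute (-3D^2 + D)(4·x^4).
16 x^{2} \left(x - 9\right)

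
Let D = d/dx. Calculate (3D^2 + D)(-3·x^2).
- 6 x - 18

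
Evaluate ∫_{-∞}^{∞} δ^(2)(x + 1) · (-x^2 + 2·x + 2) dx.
-2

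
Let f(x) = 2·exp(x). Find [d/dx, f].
2 e^{x}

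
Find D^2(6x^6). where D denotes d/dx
180 x^{4}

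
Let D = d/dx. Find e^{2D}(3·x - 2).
3 x + 4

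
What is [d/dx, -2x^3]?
- 6 x^{2}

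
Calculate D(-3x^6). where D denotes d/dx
- 18 x^{5}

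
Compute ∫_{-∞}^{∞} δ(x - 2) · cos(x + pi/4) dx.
\cos{\left(\frac{\pi}{4} + 2 \right)}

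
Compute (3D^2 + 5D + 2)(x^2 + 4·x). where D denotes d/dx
2 x^{2} + 18 x + 26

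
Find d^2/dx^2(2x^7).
84 x^{5}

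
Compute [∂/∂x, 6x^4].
24 x^{3}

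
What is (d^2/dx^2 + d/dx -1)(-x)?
x - 1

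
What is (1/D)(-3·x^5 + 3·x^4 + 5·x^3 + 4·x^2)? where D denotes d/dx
- \frac{x^{6}}{2} + \frac{3 x^{5}}{5} + \frac{5 x^{4}}{4} + \frac{4 x^{3}}{3}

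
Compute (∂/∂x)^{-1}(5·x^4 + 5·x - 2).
x^{5} + \frac{5 x^{2}}{2} - 2 x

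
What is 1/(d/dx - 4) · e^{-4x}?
- \frac{e^{- 4 x}}{8}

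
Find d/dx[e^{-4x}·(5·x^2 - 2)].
2 \left(- 10 x^{2} + 5 x + 4\right) e^{- 4 x}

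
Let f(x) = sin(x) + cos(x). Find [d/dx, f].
- \sin{\left(x \right)} + \cos{\left(x \right)}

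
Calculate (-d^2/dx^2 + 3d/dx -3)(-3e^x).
3 e^{x}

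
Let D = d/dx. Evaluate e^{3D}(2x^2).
2 x^{2} + 12 x + 18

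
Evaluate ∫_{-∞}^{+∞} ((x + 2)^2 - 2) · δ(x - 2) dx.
14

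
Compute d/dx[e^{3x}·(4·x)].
\left(12 x + 4\right) e^{3 x}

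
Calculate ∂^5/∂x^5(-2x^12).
- 190080 x^{7}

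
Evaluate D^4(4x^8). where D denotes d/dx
6720 x^{4}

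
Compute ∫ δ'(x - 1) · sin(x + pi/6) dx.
- \cos{\left(\frac{\pi}{6} + 1 \right)}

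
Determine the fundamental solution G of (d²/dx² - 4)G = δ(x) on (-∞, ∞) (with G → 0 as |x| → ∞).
-\frac{e^{-2|x|}}{4}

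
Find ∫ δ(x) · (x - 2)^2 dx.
4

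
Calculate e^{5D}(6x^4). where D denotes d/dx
6 x^{4} + 120 x^{3} + 900 x^{2} + 3000 x + 3750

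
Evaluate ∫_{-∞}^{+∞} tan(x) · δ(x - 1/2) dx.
\tan{\left(\frac{1}{2} \right)}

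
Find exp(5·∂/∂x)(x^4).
x^{4} + 20 x^{3} + 150 x^{2} + 500 x + 625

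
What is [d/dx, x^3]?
3 x^{2}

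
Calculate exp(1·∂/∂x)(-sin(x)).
- \sin{\left(x + 1 \right)}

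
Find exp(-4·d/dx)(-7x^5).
- 7 x^{5} + 140 x^{4} - 1120 x^{3} + 4480 x^{2} - 8960 x + 7168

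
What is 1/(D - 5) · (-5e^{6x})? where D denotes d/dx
- 5 e^{6 x}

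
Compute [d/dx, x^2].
2 x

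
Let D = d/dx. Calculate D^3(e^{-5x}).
- 125 e^{- 5 x}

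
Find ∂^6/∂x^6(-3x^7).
- 15120 x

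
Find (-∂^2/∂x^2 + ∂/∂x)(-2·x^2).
4 - 4 x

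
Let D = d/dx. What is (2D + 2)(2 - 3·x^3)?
- 6 x^{3} - 18 x^{2} + 4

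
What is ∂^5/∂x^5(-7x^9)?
- 105840 x^{4}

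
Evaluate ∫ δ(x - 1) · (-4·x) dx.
-4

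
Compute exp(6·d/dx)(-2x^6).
- 2 x^{6} - 72 x^{5} - 1080 x^{4} - 8640 x^{3} - 38880 x^{2} - 93312 x - 93312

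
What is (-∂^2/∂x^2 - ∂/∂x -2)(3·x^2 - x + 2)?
- 6 x^{2} - 4 x - 9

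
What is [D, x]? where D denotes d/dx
1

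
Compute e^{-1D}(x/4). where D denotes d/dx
\frac{x}{4} - \frac{1}{4}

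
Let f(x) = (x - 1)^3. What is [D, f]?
3 \left(x - 1\right)^{2}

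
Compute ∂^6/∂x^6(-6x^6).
-4320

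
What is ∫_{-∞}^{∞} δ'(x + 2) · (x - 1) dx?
-1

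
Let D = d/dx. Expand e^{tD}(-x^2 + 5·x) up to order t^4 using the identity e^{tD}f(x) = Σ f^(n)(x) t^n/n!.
- t^{2} - t \left(2 x - 5\right) - x^{2} + 5 x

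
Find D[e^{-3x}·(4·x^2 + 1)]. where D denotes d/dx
\left(- 12 x^{2} + 8 x - 3\right) e^{- 3 x}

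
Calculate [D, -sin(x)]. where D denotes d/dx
- \cos{\left(x \right)}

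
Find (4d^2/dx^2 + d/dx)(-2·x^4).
8 x^{2} \left(- x - 12\right)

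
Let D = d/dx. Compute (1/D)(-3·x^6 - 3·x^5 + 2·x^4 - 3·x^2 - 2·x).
- \frac{3 x^{7}}{7} - \frac{x^{6}}{2} + \frac{2 x^{5}}{5} - x^{3} - x^{2}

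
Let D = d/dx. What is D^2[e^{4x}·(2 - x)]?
\left(24 - 16 x\right) e^{4 x}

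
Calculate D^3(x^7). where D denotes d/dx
210 x^{4}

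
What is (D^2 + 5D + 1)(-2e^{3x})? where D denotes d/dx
- 50 e^{3 x}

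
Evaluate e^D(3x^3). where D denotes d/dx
3 x^{3} + 9 x^{2} + 9 x + 3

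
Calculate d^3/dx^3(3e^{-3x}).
- 81 e^{- 3 x}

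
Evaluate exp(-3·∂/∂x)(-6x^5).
- 6 x^{5} + 90 x^{4} - 540 x^{3} + 1620 x^{2} - 2430 x + 1458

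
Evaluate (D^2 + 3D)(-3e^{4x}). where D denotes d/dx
- 84 e^{4 x}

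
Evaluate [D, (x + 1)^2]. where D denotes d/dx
2 x + 2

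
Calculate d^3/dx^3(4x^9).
2016 x^{6}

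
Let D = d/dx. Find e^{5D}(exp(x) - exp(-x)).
2 \sinh{\left(x + 5 \right)}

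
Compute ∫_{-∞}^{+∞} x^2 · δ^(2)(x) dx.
2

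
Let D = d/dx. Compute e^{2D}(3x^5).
3 x^{5} + 30 x^{4} + 120 x^{3} + 240 x^{2} + 240 x + 96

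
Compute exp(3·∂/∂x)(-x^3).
- x^{3} - 9 x^{2} - 27 x - 27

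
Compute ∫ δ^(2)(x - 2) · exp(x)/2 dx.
\frac{e^{2}}{2}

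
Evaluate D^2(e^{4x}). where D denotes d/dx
16 e^{4 x}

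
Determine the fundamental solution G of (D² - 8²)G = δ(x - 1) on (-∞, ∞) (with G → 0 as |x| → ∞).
-\frac{e^{-8|x - 1|}}{16}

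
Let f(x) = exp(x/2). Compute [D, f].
\frac{e^{\frac{x}{2}}}{2}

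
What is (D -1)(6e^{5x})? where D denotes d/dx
24 e^{5 x}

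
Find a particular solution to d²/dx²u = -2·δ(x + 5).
-|x + 5|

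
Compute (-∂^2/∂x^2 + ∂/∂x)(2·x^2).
4 x - 4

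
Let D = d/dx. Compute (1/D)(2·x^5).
\frac{x^{6}}{3}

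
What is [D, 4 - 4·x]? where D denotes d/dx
-4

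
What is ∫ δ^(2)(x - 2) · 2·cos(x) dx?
- 2 \cos{\left(2 \right)}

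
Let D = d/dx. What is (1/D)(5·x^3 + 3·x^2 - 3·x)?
\frac{5 x^{4}}{4} + x^{3} - \frac{3 x^{2}}{2}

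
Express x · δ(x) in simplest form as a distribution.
0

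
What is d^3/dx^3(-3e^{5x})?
- 375 e^{5 x}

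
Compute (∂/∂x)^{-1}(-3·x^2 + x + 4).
- x^{3} + \frac{x^{2}}{2} + 4 x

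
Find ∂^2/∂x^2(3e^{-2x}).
12 e^{- 2 x}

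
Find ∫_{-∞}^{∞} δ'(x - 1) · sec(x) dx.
- \tan{\left(1 \right)} \sec{\left(1 \right)}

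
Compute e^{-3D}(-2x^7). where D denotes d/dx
- 2 x^{7} + 42 x^{6} - 378 x^{5} + 1890 x^{4} - 5670 x^{3} + 10206 x^{2} - 10206 x + 4374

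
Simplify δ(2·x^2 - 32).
\frac{\delta(x - 4) + \delta(x + 4)}{16}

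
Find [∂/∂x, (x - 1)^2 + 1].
2 x - 2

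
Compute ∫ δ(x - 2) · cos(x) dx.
\cos{\left(2 \right)}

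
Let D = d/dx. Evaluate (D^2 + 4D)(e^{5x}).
45 e^{5 x}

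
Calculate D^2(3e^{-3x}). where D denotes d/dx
27 e^{- 3 x}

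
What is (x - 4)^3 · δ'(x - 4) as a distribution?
0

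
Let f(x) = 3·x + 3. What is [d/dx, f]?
3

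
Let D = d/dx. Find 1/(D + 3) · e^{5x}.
\frac{e^{5 x}}{8}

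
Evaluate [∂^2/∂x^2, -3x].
-6\frac{d}{dx}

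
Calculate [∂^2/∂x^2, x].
2\frac{d}{dx}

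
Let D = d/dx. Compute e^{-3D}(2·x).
2 x - 6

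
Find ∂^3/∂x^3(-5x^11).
- 4950 x^{8}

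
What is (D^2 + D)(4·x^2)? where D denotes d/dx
8 x + 8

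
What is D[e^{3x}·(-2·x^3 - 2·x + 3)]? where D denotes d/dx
\left(- 6 x^{3} - 6 x^{2} - 6 x + 7\right) e^{3 x}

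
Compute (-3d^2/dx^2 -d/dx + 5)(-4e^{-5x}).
260 e^{- 5 x}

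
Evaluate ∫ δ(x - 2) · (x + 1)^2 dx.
9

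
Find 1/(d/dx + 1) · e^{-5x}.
- \frac{e^{- 5 x}}{4}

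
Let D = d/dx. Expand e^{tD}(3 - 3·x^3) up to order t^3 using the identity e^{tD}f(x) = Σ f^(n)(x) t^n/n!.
- 3 t^{3} - 9 t^{2} x - 9 t x^{2} - 3 x^{3} + 3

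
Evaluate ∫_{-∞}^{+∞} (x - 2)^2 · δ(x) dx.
4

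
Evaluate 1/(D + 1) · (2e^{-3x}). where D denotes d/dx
- e^{- 3 x}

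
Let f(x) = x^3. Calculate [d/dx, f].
3 x^{2}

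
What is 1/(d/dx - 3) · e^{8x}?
\frac{e^{8 x}}{5}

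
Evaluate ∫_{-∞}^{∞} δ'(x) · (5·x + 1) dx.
-5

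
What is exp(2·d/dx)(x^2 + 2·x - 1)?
x^{2} + 6 x + 7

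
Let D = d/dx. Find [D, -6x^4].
- 24 x^{3}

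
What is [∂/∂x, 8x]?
8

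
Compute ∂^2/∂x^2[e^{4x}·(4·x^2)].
\left(64 x^{2} + 64 x + 8\right) e^{4 x}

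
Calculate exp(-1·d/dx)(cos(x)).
\cos{\left(x - 1 \right)}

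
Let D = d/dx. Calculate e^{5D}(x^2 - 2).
x^{2} + 10 x + 23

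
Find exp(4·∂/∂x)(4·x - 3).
4 x + 13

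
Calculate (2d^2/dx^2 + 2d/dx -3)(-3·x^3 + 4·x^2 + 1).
9 x^{3} - 30 x^{2} - 20 x + 13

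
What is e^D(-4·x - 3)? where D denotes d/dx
- 4 x - 7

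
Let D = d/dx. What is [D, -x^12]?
- 12 x^{11}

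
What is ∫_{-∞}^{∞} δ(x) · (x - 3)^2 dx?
9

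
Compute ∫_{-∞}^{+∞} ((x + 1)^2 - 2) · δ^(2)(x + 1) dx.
2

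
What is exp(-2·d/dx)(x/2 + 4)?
\frac{x}{2} + 3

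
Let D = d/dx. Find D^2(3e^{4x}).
48 e^{4 x}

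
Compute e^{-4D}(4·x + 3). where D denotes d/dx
4 x - 13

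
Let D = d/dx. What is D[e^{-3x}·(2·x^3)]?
6 x^{2} \left(1 - x\right) e^{- 3 x}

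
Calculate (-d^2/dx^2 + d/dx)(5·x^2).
10 x - 10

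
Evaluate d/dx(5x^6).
30 x^{5}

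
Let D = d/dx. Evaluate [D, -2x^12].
- 24 x^{11}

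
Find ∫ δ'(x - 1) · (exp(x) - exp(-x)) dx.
- 2 \cosh{\left(1 \right)}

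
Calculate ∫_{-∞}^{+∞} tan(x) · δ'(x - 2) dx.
- \frac{1}{\cos^{2}{\left(2 \right)}}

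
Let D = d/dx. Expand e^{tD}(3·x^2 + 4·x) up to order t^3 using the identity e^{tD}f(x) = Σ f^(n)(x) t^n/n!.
3 t^{2} + 2 t \left(3 x + 2\right) + 3 x^{2} + 4 x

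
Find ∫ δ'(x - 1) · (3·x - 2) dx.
-3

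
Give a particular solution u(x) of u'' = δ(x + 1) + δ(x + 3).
\frac{|x + 1|}{2} + \frac{|x + 3|}{2}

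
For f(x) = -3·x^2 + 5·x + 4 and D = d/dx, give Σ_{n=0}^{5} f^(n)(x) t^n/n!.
- 3 t^{2} - t \left(6 x - 5\right) - 3 x^{2} + 5 x + 4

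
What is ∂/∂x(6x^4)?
24 x^{3}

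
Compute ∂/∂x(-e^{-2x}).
2 e^{- 2 x}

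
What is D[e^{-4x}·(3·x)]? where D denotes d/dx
3 \left(1 - 4 x\right) e^{- 4 x}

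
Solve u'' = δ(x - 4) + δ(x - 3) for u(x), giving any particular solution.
\frac{|x - 4|}{2} + \frac{|x - 3|}{2}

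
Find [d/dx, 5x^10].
50 x^{9}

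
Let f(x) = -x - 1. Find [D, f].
-1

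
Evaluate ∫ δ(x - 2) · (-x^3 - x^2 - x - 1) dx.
-15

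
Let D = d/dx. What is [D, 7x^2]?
14 x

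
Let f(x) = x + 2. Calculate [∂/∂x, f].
1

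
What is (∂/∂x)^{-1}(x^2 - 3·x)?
\frac{x^{3}}{3} - \frac{3 x^{2}}{2}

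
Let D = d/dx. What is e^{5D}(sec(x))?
\sec{\left(x + 5 \right)}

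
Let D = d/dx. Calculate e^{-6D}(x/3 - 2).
\frac{x}{3} - 4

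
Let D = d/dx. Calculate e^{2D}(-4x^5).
- 4 x^{5} - 40 x^{4} - 160 x^{3} - 320 x^{2} - 320 x - 128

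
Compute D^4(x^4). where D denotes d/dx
24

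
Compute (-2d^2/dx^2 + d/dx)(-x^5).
5 x^{3} \left(8 - x\right)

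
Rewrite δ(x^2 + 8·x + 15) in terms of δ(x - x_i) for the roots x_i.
\frac{\delta(x + 5) + \delta(x + 3)}{2}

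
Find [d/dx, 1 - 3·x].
-3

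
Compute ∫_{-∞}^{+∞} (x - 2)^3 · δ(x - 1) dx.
-1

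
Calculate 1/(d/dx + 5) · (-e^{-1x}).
- \frac{e^{- x}}{4}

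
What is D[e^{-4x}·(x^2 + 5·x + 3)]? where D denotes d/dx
\left(- 4 x^{2} - 18 x - 7\right) e^{- 4 x}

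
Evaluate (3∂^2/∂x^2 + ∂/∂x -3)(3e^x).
3 e^{x}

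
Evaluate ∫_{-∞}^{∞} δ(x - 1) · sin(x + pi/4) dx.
\sin{\left(\frac{\pi}{4} + 1 \right)}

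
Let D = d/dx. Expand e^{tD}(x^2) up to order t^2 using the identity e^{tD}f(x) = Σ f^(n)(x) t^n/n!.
t^{2} + 2 t x + x^{2}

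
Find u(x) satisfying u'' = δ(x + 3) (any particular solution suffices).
\frac{|x + 3|}{2}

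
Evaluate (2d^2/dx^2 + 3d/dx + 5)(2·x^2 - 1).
10 x^{2} + 12 x + 3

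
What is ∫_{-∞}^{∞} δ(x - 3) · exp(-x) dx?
e^{-3}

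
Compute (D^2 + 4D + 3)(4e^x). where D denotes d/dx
32 e^{x}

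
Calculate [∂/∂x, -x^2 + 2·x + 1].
2 - 2 x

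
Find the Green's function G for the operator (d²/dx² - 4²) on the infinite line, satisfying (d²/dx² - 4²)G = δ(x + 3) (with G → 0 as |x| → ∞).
-\frac{e^{-4|x + 3|}}{8}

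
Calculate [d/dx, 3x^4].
12 x^{3}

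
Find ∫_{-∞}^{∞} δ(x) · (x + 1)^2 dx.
1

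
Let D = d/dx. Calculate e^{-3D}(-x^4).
- x^{4} + 12 x^{3} - 54 x^{2} + 108 x - 81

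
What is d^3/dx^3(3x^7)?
630 x^{4}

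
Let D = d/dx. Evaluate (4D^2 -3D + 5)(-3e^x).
- 18 e^{x}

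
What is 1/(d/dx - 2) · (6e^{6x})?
\frac{3 e^{6 x}}{2}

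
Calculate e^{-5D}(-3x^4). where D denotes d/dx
- 3 x^{4} + 60 x^{3} - 450 x^{2} + 1500 x - 1875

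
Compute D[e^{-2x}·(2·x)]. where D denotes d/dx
2 \left(1 - 2 x\right) e^{- 2 x}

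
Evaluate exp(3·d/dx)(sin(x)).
\sin{\left(x + 3 \right)}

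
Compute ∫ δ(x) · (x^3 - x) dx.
0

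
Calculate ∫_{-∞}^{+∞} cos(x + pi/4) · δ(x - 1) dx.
\cos{\left(\frac{\pi}{4} + 1 \right)}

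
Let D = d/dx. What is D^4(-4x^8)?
- 6720 x^{4}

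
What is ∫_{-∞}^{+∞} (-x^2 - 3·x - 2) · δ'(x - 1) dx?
5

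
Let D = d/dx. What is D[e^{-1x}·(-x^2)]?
x \left(x - 2\right) e^{- x}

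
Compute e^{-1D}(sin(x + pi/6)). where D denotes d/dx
\sin{\left(x - 1 + \frac{\pi}{6} \right)}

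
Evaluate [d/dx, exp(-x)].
- e^{- x}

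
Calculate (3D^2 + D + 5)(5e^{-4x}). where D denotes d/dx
245 e^{- 4 x}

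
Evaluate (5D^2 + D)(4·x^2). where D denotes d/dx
8 x + 40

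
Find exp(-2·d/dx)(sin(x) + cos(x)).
\sqrt{2} \cos{\left(- x + \frac{\pi}{4} + 2 \right)}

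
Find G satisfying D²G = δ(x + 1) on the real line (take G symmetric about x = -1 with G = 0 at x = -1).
\frac{|x + 1|}{2}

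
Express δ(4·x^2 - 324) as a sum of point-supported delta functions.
\frac{\delta(x - 9) + \delta(x + 9)}{72}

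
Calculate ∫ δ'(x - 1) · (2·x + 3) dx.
-2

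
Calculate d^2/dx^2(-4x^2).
-8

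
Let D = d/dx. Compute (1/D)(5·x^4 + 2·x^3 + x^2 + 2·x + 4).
x^{5} + \frac{x^{4}}{2} + \frac{x^{3}}{3} + x^{2} + 4 x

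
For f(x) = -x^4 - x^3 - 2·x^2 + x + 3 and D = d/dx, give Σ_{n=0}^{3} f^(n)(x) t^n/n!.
- t^{3} \left(4 x + 1\right) - t^{2} \left(6 x^{2} + 3 x + 2\right) - t \left(4 x^{3} + 3 x^{2} + 4 x - 1\right) - x^{4} - x^{3} - 2 x^{2} + x + 3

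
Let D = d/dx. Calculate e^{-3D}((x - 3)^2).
x^{2} - 12 x + 36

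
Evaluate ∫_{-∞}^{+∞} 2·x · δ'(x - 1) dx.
-2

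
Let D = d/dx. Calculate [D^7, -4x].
-28D^{6}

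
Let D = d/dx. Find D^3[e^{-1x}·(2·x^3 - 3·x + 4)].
\left(- 2 x^{3} + 18 x^{2} - 33 x - 1\right) e^{- x}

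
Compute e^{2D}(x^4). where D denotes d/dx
x^{4} + 8 x^{3} + 24 x^{2} + 32 x + 16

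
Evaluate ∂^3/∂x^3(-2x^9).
- 1008 x^{6}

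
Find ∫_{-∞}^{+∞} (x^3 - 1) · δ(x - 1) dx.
0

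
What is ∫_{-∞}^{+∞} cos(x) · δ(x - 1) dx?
\cos{\left(1 \right)}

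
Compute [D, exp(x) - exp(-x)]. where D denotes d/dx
2 \cosh{\left(x \right)}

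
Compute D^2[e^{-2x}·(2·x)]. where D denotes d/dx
8 \left(x - 1\right) e^{- 2 x}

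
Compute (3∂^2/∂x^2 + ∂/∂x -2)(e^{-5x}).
68 e^{- 5 x}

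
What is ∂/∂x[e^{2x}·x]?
\left(2 x + 1\right) e^{2 x}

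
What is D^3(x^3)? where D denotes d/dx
6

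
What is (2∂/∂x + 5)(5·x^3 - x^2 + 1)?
25 x^{3} + 25 x^{2} - 4 x + 5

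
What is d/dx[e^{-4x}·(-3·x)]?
3 \left(4 x - 1\right) e^{- 4 x}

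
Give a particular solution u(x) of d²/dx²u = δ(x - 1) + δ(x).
\frac{|x - 1|}{2} + \frac{|x|}{2}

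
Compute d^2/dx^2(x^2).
2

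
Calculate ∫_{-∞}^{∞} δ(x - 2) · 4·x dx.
8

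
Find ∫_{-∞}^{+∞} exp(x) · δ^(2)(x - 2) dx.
e^{2}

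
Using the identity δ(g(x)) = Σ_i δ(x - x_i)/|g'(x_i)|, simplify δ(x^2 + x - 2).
\frac{\delta(x + 2) + \delta(x - 1)}{3}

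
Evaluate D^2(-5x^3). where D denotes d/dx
- 30 x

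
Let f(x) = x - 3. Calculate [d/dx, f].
1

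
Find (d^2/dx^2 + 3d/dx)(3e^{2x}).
30 e^{2 x}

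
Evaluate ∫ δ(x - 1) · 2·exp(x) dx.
2 e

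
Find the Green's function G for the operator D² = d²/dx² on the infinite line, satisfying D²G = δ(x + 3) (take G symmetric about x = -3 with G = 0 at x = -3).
\frac{|x + 3|}{2}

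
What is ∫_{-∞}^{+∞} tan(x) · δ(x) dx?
0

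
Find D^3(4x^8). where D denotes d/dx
1344 x^{5}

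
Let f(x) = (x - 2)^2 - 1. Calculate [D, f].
2 x - 4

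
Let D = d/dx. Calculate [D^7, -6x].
-42D^{6}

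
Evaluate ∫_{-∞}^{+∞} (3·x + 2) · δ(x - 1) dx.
5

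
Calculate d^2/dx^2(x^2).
2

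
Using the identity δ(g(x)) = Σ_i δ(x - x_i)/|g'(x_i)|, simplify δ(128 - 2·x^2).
\frac{\delta(x - 8) + \delta(x + 8)}{32}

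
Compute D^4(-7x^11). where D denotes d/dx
- 55440 x^{7}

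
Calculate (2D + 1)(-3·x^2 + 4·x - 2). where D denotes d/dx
- 3 x^{2} - 8 x + 6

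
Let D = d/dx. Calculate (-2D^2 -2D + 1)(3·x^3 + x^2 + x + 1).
3 x^{3} - 17 x^{2} - 39 x - 5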